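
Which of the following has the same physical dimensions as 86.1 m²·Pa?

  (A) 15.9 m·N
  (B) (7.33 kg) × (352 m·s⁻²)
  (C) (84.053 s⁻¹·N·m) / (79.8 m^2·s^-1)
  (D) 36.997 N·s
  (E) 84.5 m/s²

(B)

Reference: Pa·m² = N·m⁻²·m² = kg·m·s⁻².
Each option:
  (A) N·m = kg·m·s⁻²·m = kg·m²·s⁻²
  (B) [kg] · [m·s⁻²] = kg·m·s⁻²  ← same
  (C) [kg·m²·s⁻³] / [m²·s⁻¹] = kg·s⁻²
  (D) N·s = kg·m·s⁻²·s = kg·m·s⁻¹
  (E) m·s⁻²
Only (B) matches kg·m·s⁻².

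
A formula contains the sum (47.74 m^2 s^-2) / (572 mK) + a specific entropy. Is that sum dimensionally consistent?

Work out the base dimensions of each:
  (47.74 m^2 s^-2) / (572 mK):  [m²·s⁻²] / [K] = m²·s⁻²·K⁻¹
  a specific entropy:  [specific entropy] = m²·s⁻²·K⁻¹
Both are m²·s⁻²·K⁻¹, so they have the same dimensions and can be added.

Yes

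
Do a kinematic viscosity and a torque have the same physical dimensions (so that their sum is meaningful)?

No

Reduce each to base SI dimensions:
  a kinematic viscosity:  [kinematic viscosity] = m²·s⁻¹
  a torque:  [torque] = kg·m²·s⁻²
m²·s⁻¹ ≠ kg·m²·s⁻², so they cannot be added.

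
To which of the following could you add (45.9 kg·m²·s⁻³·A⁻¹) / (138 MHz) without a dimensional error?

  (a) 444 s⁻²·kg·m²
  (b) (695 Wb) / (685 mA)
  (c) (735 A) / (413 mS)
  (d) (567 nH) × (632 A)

(d)

Reference: [kg·m²·s⁻³·A⁻¹] / [s⁻¹] = kg·m²·s⁻²·A⁻¹.
Each option:
  (a) kg·m²·s⁻²
  (b) [kg·m²·s⁻²·A⁻¹] / [A] = kg·m²·s⁻²·A⁻²
  (c) [A] / [kg⁻¹·m⁻²·s³·A²] = kg·m²·s⁻³·A⁻¹
  (d) [kg·m²·s⁻²·A⁻²] · [A] = kg·m²·s⁻²·A⁻¹  ← same
Only (d) matches kg·m²·s⁻²·A⁻¹.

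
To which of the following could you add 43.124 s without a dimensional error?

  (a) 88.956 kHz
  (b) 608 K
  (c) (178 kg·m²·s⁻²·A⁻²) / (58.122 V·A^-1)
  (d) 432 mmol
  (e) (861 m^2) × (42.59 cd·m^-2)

(c)

Reference: s.
Each option:
  (a) Hz = s⁻¹
  (b) K
  (c) [kg·m²·s⁻²·A⁻²] / [kg·m²·s⁻³·A⁻²] = s  ← same
  (d) mol
  (e) [m²] · [m⁻²·cd] = cd
Only (c) matches s.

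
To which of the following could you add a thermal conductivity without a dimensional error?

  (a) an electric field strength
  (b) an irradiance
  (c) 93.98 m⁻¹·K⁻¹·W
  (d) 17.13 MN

Reference: [thermal conductivity] = kg·m·s⁻³·K⁻¹.
Each option:
  (a) [electric field strength] = kg·m·s⁻³·A⁻¹
  (b) [irradiance] = kg·s⁻³
  (c) W·m⁻¹·K⁻¹ = J·s⁻¹·m⁻¹·K⁻¹ = kg·m·s⁻³·K⁻¹  ← same
  (d) N = kg·m·s⁻²
Only (c) matches kg·m·s⁻³·K⁻¹.

(c)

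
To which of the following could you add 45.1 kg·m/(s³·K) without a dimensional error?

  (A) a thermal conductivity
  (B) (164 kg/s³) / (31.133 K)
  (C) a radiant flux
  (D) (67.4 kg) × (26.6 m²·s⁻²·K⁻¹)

(A)

Reference: kg·m·s⁻³·K⁻¹.
Each option:
  (A) [thermal conductivity] = kg·m·s⁻³·K⁻¹  ← same
  (B) [kg·s⁻³] / [K] = kg·s⁻³·K⁻¹
  (C) [radiant flux] = kg·m²·s⁻³
  (D) [kg] · [m²·s⁻²·K⁻¹] = kg·m²·s⁻²·K⁻¹
Only (A) matches kg·m·s⁻³·K⁻¹.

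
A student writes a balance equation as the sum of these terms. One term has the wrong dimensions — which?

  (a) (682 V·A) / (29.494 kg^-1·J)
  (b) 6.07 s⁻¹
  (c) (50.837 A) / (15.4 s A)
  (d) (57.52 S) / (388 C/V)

(a)

Expand each in SI base units:
  (a) [kg·m²·s⁻³] / [m²·s⁻²] = kg·s⁻¹
  (b) s⁻¹
  (c) [A] / [s·A] = s⁻¹
  (d) [kg⁻¹·m⁻²·s³·A²] / [kg⁻¹·m⁻²·s⁴·A²] = s⁻¹
All reduce to s⁻¹ except (a), which is kg·s⁻¹.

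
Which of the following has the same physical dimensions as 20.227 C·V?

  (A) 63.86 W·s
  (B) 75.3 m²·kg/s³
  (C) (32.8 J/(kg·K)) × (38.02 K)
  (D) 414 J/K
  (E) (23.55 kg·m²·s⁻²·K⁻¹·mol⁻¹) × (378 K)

Reference: C·V = s·A·J·C⁻¹ = kg·m²·s⁻².
Each option:
  (A) W·s = J·s⁻¹·s = kg·m²·s⁻²  ← same
  (B) kg·m²·s⁻³
  (C) [m²·s⁻²·K⁻¹] · [K] = m²·s⁻²
  (D) J·K⁻¹ = N·m·K⁻¹ = kg·m²·s⁻²·K⁻¹
  (E) [kg·m²·s⁻²·K⁻¹·mol⁻¹] · [K] = kg·m²·s⁻²·mol⁻¹
Only (A) matches kg·m²·s⁻².

(A)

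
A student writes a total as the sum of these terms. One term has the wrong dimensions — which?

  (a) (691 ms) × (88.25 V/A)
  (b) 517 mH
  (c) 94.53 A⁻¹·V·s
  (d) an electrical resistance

Work out the base dimensions of each:
  (a) [s] · [kg·m²·s⁻³·A⁻²] = kg·m²·s⁻²·A⁻²
  (b) H = V·s·A⁻¹ = kg·m²·s⁻²·A⁻²
  (c) V·s·A⁻¹ = J·C⁻¹·s·A⁻¹ = kg·m²·s⁻²·A⁻²
  (d) [electrical resistance] = kg·m²·s⁻³·A⁻²
All reduce to kg·m²·s⁻²·A⁻² except (d), which is kg·m²·s⁻³·A⁻².

(d)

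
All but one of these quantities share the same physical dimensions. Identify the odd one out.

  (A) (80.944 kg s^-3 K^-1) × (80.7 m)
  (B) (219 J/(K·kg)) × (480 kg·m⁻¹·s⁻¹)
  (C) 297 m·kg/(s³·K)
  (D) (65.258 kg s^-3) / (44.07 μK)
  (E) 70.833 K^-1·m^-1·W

In SI base units:
  (A) [kg·s⁻³·K⁻¹] · [m] = kg·m·s⁻³·K⁻¹
  (B) [m²·s⁻²·K⁻¹] · [kg·m⁻¹·s⁻¹] = kg·m·s⁻³·K⁻¹
  (C) kg·m·s⁻³·K⁻¹
  (D) [kg·s⁻³] / [K] = kg·s⁻³·K⁻¹
  (E) W·m⁻¹·K⁻¹ = J·s⁻¹·m⁻¹·K⁻¹ = kg·m·s⁻³·K⁻¹
All reduce to kg·m·s⁻³·K⁻¹ except (D), which is kg·s⁻³·K⁻¹.

(D)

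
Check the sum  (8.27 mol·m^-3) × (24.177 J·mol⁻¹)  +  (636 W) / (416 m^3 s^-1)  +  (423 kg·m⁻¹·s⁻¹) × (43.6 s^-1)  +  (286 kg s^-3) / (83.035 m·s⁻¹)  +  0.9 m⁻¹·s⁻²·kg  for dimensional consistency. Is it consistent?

Reduce each to base SI dimensions:
  (8.27 mol·m^-3) × (24.177 J·mol⁻¹):  [m⁻³·mol] · [kg·m²·s⁻²·mol⁻¹] = kg·m⁻¹·s⁻²
  (636 W) / (416 m^3 s^-1):  [kg·m²·s⁻³] / [m³·s⁻¹] = kg·m⁻¹·s⁻²
  (423 kg·m⁻¹·s⁻¹) × (43.6 s^-1):  [kg·m⁻¹·s⁻¹] · [s⁻¹] = kg·m⁻¹·s⁻²
  (286 kg s^-3) / (83.035 m·s⁻¹):  [kg·s⁻³] / [m·s⁻¹] = kg·m⁻¹·s⁻²
  0.9 m⁻¹·s⁻²·kg:  kg·m⁻¹·s⁻²
Every term reduces to kg·m⁻¹·s⁻².

Yes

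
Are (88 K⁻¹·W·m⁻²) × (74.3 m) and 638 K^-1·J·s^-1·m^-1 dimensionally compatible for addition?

In SI base units:
  (88 K⁻¹·W·m⁻²) × (74.3 m):  [kg·s⁻³·K⁻¹] · [m] = kg·m·s⁻³·K⁻¹
  638 K^-1·J·s^-1·m^-1:  J·s⁻¹·m⁻¹·K⁻¹ = N·m·s⁻¹·m⁻¹·K⁻¹ = kg·m·s⁻³·K⁻¹
Both are kg·m·s⁻³·K⁻¹, so they have the same dimensions and can be added.

Yes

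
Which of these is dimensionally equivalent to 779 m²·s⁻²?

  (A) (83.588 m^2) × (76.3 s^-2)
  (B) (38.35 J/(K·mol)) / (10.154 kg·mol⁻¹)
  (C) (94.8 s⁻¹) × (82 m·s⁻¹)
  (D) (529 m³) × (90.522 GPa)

(A)

Reference: m²·s⁻².
Each option:
  (A) [m²] · [s⁻²] = m²·s⁻²  ← same
  (B) [kg·m²·s⁻²·K⁻¹·mol⁻¹] / [kg·mol⁻¹] = m²·s⁻²·K⁻¹
  (C) [s⁻¹] · [m·s⁻¹] = m·s⁻²
  (D) [m³] · [kg·m⁻¹·s⁻²] = kg·m²·s⁻²
Only (A) matches m²·s⁻².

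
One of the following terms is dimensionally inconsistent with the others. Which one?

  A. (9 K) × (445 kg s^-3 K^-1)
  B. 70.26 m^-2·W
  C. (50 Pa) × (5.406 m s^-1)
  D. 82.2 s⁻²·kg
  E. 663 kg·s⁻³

Work out the base dimensions of each:
  A. [K] · [kg·s⁻³·K⁻¹] = kg·s⁻³
  B. W·m⁻² = J·s⁻¹·m⁻² = kg·s⁻³
  C. [kg·m⁻¹·s⁻²] · [m·s⁻¹] = kg·s⁻³
  D. kg·s⁻²
  E. kg·s⁻³
All reduce to kg·s⁻³ except D., which is kg·s⁻².

D.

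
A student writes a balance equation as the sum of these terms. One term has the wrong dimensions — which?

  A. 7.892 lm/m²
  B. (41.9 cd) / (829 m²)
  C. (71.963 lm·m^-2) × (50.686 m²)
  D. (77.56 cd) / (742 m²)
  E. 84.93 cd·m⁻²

C.

Work out the base dimensions of each:
  A. lm·m⁻² = cd·m⁻² = m⁻²·cd
  B. [cd] / [m²] = m⁻²·cd
  C. [m⁻²·cd] · [m²] = cd
  D. [cd] / [m²] = m⁻²·cd
  E. cd·m⁻² = m⁻²·cd
All reduce to m⁻²·cd except C., which is cd.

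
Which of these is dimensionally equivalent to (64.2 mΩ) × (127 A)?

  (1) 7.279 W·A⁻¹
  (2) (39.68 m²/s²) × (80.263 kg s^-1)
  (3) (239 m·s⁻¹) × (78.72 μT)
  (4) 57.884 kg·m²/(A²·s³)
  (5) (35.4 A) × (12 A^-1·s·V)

Reference: [kg·m²·s⁻³·A⁻²] · [A] = kg·m²·s⁻³·A⁻¹.
Each option:
  (1) W·A⁻¹ = J·s⁻¹·A⁻¹ = kg·m²·s⁻³·A⁻¹  ← same
  (2) [m²·s⁻²] · [kg·s⁻¹] = kg·m²·s⁻³
  (3) [m·s⁻¹] · [kg·s⁻²·A⁻¹] = kg·m·s⁻³·A⁻¹
  (4) kg·m²·s⁻³·A⁻²
  (5) [A] · [kg·m²·s⁻²·A⁻²] = kg·m²·s⁻²·A⁻¹
Only (1) matches kg·m²·s⁻³·A⁻¹.

(1)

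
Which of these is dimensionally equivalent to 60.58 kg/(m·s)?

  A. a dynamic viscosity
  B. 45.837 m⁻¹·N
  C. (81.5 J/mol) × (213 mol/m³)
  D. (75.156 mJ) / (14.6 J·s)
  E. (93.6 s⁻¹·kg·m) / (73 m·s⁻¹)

Reference: kg·m⁻¹·s⁻¹.
Each option:
  A. [dynamic viscosity] = kg·m⁻¹·s⁻¹  ← same
  B. N·m⁻¹ = kg·m·s⁻²·m⁻¹ = kg·s⁻²
  C. [kg·m²·s⁻²·mol⁻¹] · [m⁻³·mol] = kg·m⁻¹·s⁻²
  D. [kg·m²·s⁻²] / [kg·m²·s⁻¹] = s⁻¹
  E. [kg·m·s⁻¹] / [m·s⁻¹] = kg
Only A. matches kg·m⁻¹·s⁻¹.

A.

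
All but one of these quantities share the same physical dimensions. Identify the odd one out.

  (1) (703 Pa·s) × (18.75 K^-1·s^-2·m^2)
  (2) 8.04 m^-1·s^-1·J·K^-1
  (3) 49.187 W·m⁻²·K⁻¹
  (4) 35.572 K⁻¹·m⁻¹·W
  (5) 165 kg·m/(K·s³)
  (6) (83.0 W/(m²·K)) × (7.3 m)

(3)

In SI base units:
  (1) [kg·m⁻¹·s⁻¹] · [m²·s⁻²·K⁻¹] = kg·m·s⁻³·K⁻¹
  (2) J·s⁻¹·m⁻¹·K⁻¹ = N·m·s⁻¹·m⁻¹·K⁻¹ = kg·m·s⁻³·K⁻¹
  (3) W·m⁻²·K⁻¹ = J·s⁻¹·m⁻²·K⁻¹ = kg·s⁻³·K⁻¹
  (4) W·m⁻¹·K⁻¹ = J·s⁻¹·m⁻¹·K⁻¹ = kg·m·s⁻³·K⁻¹
  (5) kg·m·s⁻³·K⁻¹
  (6) [kg·s⁻³·K⁻¹] · [m] = kg·m·s⁻³·K⁻¹
All reduce to kg·m·s⁻³·K⁻¹ except (3), which is kg·s⁻³·K⁻¹.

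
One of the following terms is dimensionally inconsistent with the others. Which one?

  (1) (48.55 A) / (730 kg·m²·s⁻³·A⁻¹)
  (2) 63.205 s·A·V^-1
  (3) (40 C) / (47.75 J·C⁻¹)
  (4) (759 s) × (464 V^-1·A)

(1)

Work out the base dimensions of each:
  (1) [A] / [kg·m²·s⁻³·A⁻¹] = kg⁻¹·m⁻²·s³·A²
  (2) A·s·V⁻¹ = A·s·(J·C⁻¹)⁻¹ = kg⁻¹·m⁻²·s⁴·A²
  (3) [s·A] / [kg·m²·s⁻³·A⁻¹] = kg⁻¹·m⁻²·s⁴·A²
  (4) [s] · [kg⁻¹·m⁻²·s³·A²] = kg⁻¹·m⁻²·s⁴·A²
All reduce to kg⁻¹·m⁻²·s⁴·A² except (1), which is kg⁻¹·m⁻²·s³·A².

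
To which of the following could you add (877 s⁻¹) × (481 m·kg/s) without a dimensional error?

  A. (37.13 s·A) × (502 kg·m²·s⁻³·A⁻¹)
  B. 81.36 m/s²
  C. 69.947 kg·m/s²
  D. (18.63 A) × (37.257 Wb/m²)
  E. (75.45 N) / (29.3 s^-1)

C.

Reference: [s⁻¹] · [kg·m·s⁻¹] = kg·m·s⁻².
Each option:
  A. [s·A] · [kg·m²·s⁻³·A⁻¹] = kg·m²·s⁻²
  B. m·s⁻²
  C. kg·m·s⁻²  ← same
  D. [A] · [kg·s⁻²·A⁻¹] = kg·s⁻²
  E. [kg·m·s⁻²] / [s⁻¹] = kg·m·s⁻¹
Only C. matches kg·m·s⁻².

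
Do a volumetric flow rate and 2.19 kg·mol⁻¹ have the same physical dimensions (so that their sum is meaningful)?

No

Dimensions:
  a volumetric flow rate:  [volumetric flow rate] = m³·s⁻¹
  2.19 kg·mol⁻¹:  kg·mol⁻¹
m³·s⁻¹ ≠ kg·mol⁻¹, so they cannot be added.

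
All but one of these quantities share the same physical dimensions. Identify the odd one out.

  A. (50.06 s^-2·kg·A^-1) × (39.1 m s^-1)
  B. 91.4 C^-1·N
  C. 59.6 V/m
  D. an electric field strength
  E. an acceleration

E.

Dimensions:
  A. [kg·s⁻²·A⁻¹] · [m·s⁻¹] = kg·m·s⁻³·A⁻¹
  B. N·C⁻¹ = kg·m·s⁻²·(s·A)⁻¹ = kg·m·s⁻³·A⁻¹
  C. V·m⁻¹ = J·C⁻¹·m⁻¹ = kg·m·s⁻³·A⁻¹
  D. [electric field strength] = kg·m·s⁻³·A⁻¹
  E. [acceleration] = m·s⁻²
All reduce to kg·m·s⁻³·A⁻¹ except E., which is m·s⁻².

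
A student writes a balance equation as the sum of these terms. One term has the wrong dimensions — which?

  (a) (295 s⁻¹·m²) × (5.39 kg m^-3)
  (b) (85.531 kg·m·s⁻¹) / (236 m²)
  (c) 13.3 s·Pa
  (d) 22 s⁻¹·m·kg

Reduce each to base SI dimensions:
  (a) [m²·s⁻¹] · [kg·m⁻³] = kg·m⁻¹·s⁻¹
  (b) [kg·m·s⁻¹] / [m²] = kg·m⁻¹·s⁻¹
  (c) Pa·s = N·m⁻²·s = kg·m⁻¹·s⁻¹
  (d) kg·m·s⁻¹
All reduce to kg·m⁻¹·s⁻¹ except (d), which is kg·m·s⁻¹.

(d)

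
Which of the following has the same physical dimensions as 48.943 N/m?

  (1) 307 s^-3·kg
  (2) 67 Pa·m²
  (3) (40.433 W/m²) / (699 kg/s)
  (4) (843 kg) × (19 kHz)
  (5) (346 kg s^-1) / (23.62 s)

Reference: N·m⁻¹ = kg·m·s⁻²·m⁻¹ = kg·s⁻².
Each option:
  (1) kg·s⁻³
  (2) Pa·m² = N·m⁻²·m² = kg·m·s⁻²
  (3) [kg·s⁻³] / [kg·s⁻¹] = s⁻²
  (4) [kg] · [s⁻¹] = kg·s⁻¹
  (5) [kg·s⁻¹] / [s] = kg·s⁻²  ← same
Only (5) matches kg·s⁻².

(5)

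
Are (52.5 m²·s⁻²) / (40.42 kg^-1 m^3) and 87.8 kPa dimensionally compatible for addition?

Yes

In SI base units:
  (52.5 m²·s⁻²) / (40.42 kg^-1 m^3):  [m²·s⁻²] / [kg⁻¹·m³] = kg·m⁻¹·s⁻²
  87.8 kPa:  Pa = N·m⁻² = kg·m⁻¹·s⁻²
Both are kg·m⁻¹·s⁻², so they have the same dimensions and can be added.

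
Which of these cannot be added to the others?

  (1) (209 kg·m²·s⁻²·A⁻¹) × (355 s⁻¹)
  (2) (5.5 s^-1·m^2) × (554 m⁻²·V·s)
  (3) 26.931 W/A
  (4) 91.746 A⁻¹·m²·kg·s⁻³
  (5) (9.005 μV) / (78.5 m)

(5)

Reduce each to base SI dimensions:
  (1) [kg·m²·s⁻²·A⁻¹] · [s⁻¹] = kg·m²·s⁻³·A⁻¹
  (2) [m²·s⁻¹] · [kg·s⁻²·A⁻¹] = kg·m²·s⁻³·A⁻¹
  (3) W·A⁻¹ = J·s⁻¹·A⁻¹ = kg·m²·s⁻³·A⁻¹
  (4) kg·m²·s⁻³·A⁻¹
  (5) [kg·m²·s⁻³·A⁻¹] / [m] = kg·m·s⁻³·A⁻¹
All reduce to kg·m²·s⁻³·A⁻¹ except (5), which is kg·m·s⁻³·A⁻¹.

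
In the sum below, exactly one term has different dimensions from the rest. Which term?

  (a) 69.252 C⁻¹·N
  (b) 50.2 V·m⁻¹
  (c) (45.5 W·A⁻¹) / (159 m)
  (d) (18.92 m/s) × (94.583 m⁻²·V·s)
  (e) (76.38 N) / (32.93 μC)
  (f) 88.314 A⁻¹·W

Dimensions:
  (a) N·C⁻¹ = kg·m·s⁻²·(s·A)⁻¹ = kg·m·s⁻³·A⁻¹
  (b) V·m⁻¹ = J·C⁻¹·m⁻¹ = kg·m·s⁻³·A⁻¹
  (c) [kg·m²·s⁻³·A⁻¹] / [m] = kg·m·s⁻³·A⁻¹
  (d) [m·s⁻¹] · [kg·s⁻²·A⁻¹] = kg·m·s⁻³·A⁻¹
  (e) [kg·m·s⁻²] / [s·A] = kg·m·s⁻³·A⁻¹
  (f) W·A⁻¹ = J·s⁻¹·A⁻¹ = kg·m²·s⁻³·A⁻¹
All reduce to kg·m·s⁻³·A⁻¹ except (f), which is kg·m²·s⁻³·A⁻¹.

(f)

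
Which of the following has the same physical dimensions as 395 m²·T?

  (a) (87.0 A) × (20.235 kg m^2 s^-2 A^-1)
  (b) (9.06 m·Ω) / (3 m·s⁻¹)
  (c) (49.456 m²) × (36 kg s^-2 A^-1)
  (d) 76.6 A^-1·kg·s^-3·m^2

(c)

Reference: T·m² = Wb·m⁻²·m² = kg·m²·s⁻²·A⁻¹.
Each option:
  (a) [A] · [kg·m²·s⁻²·A⁻¹] = kg·m²·s⁻²
  (b) [kg·m³·s⁻³·A⁻²] / [m·s⁻¹] = kg·m²·s⁻²·A⁻²
  (c) [m²] · [kg·s⁻²·A⁻¹] = kg·m²·s⁻²·A⁻¹  ← same
  (d) kg·m²·s⁻³·A⁻¹
Only (c) matches kg·m²·s⁻²·A⁻¹.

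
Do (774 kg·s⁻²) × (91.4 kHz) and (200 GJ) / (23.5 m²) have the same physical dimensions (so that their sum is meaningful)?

No

In SI base units:
  (774 kg·s⁻²) × (91.4 kHz):  [kg·s⁻²] · [s⁻¹] = kg·s⁻³
  (200 GJ) / (23.5 m²):  [kg·m²·s⁻²] / [m²] = kg·s⁻²
kg·s⁻³ ≠ kg·s⁻², so they cannot be added.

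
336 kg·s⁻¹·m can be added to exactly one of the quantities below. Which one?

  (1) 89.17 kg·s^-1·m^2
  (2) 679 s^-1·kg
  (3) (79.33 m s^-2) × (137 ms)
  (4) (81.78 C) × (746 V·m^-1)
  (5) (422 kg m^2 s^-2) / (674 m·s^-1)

(5)

Reference: kg·m·s⁻¹.
Each option:
  (1) kg·m²·s⁻¹
  (2) kg·s⁻¹
  (3) [m·s⁻²] · [s] = m·s⁻¹
  (4) [s·A] · [kg·m·s⁻³·A⁻¹] = kg·m·s⁻²
  (5) [kg·m²·s⁻²] / [m·s⁻¹] = kg·m·s⁻¹  ← same
Only (5) matches kg·m·s⁻¹.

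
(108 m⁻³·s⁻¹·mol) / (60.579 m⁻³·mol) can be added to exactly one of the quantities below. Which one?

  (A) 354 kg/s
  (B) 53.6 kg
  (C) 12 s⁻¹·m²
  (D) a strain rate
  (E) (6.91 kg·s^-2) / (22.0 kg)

Reference: [m⁻³·s⁻¹·mol] / [m⁻³·mol] = s⁻¹.
Each option:
  (A) kg·s⁻¹
  (B) kg
  (C) m²·s⁻¹
  (D) [strain rate] = s⁻¹  ← same
  (E) [kg·s⁻²] / [kg] = s⁻²
Only (D) matches s⁻¹.

(D)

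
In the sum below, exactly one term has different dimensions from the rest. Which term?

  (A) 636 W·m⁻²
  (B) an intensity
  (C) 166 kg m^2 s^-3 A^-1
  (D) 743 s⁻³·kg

In SI base units:
  (A) W·m⁻² = J·s⁻¹·m⁻² = kg·s⁻³
  (B) [intensity] = kg·s⁻³
  (C) kg·m²·s⁻³·A⁻¹
  (D) kg·s⁻³
All reduce to kg·s⁻³ except (C), which is kg·m²·s⁻³·A⁻¹.

(C)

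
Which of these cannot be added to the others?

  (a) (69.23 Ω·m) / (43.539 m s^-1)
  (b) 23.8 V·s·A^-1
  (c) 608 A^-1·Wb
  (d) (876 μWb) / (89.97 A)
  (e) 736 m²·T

Expand each in SI base units:
  (a) [kg·m³·s⁻³·A⁻²] / [m·s⁻¹] = kg·m²·s⁻²·A⁻²
  (b) V·s·A⁻¹ = J·C⁻¹·s·A⁻¹ = kg·m²·s⁻²·A⁻²
  (c) Wb·A⁻¹ = V·s·A⁻¹ = kg·m²·s⁻²·A⁻²
  (d) [kg·m²·s⁻²·A⁻¹] / [A] = kg·m²·s⁻²·A⁻²
  (e) T·m² = Wb·m⁻²·m² = kg·m²·s⁻²·A⁻¹
All reduce to kg·m²·s⁻²·A⁻² except (e), which is kg·m²·s⁻²·A⁻¹.

(e)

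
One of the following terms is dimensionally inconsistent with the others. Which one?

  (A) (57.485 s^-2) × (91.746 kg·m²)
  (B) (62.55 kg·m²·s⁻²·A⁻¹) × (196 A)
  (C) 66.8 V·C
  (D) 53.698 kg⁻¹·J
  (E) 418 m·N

(D)

Expand each in SI base units:
  (A) [s⁻²] · [kg·m²] = kg·m²·s⁻²
  (B) [kg·m²·s⁻²·A⁻¹] · [A] = kg·m²·s⁻²
  (C) C·V = s·A·J·C⁻¹ = kg·m²·s⁻²
  (D) J·kg⁻¹ = N·m·kg⁻¹ = m²·s⁻²
  (E) N·m = kg·m·s⁻²·m = kg·m²·s⁻²
All reduce to kg·m²·s⁻² except (D), which is m²·s⁻².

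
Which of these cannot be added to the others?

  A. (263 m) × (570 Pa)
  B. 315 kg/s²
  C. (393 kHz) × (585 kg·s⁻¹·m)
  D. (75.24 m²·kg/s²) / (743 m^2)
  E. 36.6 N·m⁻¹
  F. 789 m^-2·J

C.

In SI base units:
  A. [m] · [kg·m⁻¹·s⁻²] = kg·s⁻²
  B. kg·s⁻²
  C. [s⁻¹] · [kg·m·s⁻¹] = kg·m·s⁻²
  D. [kg·m²·s⁻²] / [m²] = kg·s⁻²
  E. N·m⁻¹ = kg·m·s⁻²·m⁻¹ = kg·s⁻²
  F. J·m⁻² = N·m·m⁻² = kg·s⁻²
All reduce to kg·s⁻² except C., which is kg·m·s⁻².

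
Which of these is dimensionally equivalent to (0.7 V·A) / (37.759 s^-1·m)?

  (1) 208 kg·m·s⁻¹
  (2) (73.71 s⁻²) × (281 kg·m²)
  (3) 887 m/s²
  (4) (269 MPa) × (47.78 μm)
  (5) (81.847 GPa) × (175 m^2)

Reference: [kg·m²·s⁻³] / [m·s⁻¹] = kg·m·s⁻².
Each option:
  (1) kg·m·s⁻¹
  (2) [s⁻²] · [kg·m²] = kg·m²·s⁻²
  (3) m·s⁻²
  (4) [kg·m⁻¹·s⁻²] · [m] = kg·s⁻²
  (5) [kg·m⁻¹·s⁻²] · [m²] = kg·m·s⁻²  ← same
Only (5) matches kg·m·s⁻².

(5)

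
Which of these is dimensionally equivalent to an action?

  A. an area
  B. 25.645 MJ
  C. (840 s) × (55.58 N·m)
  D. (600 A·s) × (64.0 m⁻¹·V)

Reference: [action] = kg·m²·s⁻¹.
Each option:
  A. [area] = m²
  B. J = N·m = kg·m²·s⁻²
  C. [s] · [kg·m²·s⁻²] = kg·m²·s⁻¹  ← same
  D. [s·A] · [kg·m·s⁻³·A⁻¹] = kg·m·s⁻²
Only C. matches kg·m²·s⁻¹.

C.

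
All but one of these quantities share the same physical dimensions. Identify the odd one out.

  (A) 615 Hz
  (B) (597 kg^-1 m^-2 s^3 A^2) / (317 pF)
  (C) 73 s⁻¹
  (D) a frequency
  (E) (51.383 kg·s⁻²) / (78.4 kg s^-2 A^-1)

Work out the base dimensions of each:
  (A) Hz = s⁻¹
  (B) [kg⁻¹·m⁻²·s³·A²] / [kg⁻¹·m⁻²·s⁴·A²] = s⁻¹
  (C) s⁻¹
  (D) [frequency] = s⁻¹
  (E) [kg·s⁻²] / [kg·s⁻²·A⁻¹] = A
All reduce to s⁻¹ except (E), which is A.

(E)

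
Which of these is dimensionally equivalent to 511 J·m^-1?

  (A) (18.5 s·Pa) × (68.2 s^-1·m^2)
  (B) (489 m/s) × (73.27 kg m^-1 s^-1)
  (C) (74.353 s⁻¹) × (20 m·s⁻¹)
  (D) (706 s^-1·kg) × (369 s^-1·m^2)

(A)

Reference: J·m⁻¹ = N·m·m⁻¹ = kg·m·s⁻².
Each option:
  (A) [kg·m⁻¹·s⁻¹] · [m²·s⁻¹] = kg·m·s⁻²  ← same
  (B) [m·s⁻¹] · [kg·m⁻¹·s⁻¹] = kg·s⁻²
  (C) [s⁻¹] · [m·s⁻¹] = m·s⁻²
  (D) [kg·s⁻¹] · [m²·s⁻¹] = kg·m²·s⁻²
Only (A) matches kg·m·s⁻².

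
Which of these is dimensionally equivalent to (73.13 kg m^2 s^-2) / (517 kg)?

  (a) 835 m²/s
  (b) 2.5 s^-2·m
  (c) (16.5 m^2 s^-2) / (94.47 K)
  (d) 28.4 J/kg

(d)

Reference: [kg·m²·s⁻²] / [kg] = m²·s⁻².
Each option:
  (a) m²·s⁻¹
  (b) m·s⁻²
  (c) [m²·s⁻²] / [K] = m²·s⁻²·K⁻¹
  (d) J·kg⁻¹ = N·m·kg⁻¹ = m²·s⁻²  ← same
Only (d) matches m²·s⁻².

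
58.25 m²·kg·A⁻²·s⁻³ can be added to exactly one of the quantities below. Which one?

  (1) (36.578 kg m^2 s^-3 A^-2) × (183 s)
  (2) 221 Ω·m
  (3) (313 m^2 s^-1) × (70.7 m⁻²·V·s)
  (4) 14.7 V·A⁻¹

Reference: kg·m²·s⁻³·A⁻².
Each option:
  (1) [kg·m²·s⁻³·A⁻²] · [s] = kg·m²·s⁻²·A⁻²
  (2) Ω·m = V·A⁻¹·m = kg·m³·s⁻³·A⁻²
  (3) [m²·s⁻¹] · [kg·s⁻²·A⁻¹] = kg·m²·s⁻³·A⁻¹
  (4) V·A⁻¹ = J·C⁻¹·A⁻¹ = kg·m²·s⁻³·A⁻²  ← same
Only (4) matches kg·m²·s⁻³·A⁻².

(4)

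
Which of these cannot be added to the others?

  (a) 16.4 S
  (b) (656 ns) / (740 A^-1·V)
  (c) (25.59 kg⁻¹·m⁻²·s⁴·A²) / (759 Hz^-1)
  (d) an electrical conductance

Expand each in SI base units:
  (a) S = Ω⁻¹ = kg⁻¹·m⁻²·s³·A²
  (b) [s] / [kg·m²·s⁻³·A⁻²] = kg⁻¹·m⁻²·s⁴·A²
  (c) [kg⁻¹·m⁻²·s⁴·A²] / [s] = kg⁻¹·m⁻²·s³·A²
  (d) [electrical conductance] = kg⁻¹·m⁻²·s³·A²
All reduce to kg⁻¹·m⁻²·s³·A² except (b), which is kg⁻¹·m⁻²·s⁴·A².

(b)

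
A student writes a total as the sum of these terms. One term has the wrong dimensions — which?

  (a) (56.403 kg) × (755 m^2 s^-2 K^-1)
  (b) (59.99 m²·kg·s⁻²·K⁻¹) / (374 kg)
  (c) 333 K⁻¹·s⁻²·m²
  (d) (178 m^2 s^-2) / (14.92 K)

(a)

Expand each in SI base units:
  (a) [kg] · [m²·s⁻²·K⁻¹] = kg·m²·s⁻²·K⁻¹
  (b) [kg·m²·s⁻²·K⁻¹] / [kg] = m²·s⁻²·K⁻¹
  (c) m²·s⁻²·K⁻¹
  (d) [m²·s⁻²] / [K] = m²·s⁻²·K⁻¹
All reduce to m²·s⁻²·K⁻¹ except (a), which is kg·m²·s⁻²·K⁻¹.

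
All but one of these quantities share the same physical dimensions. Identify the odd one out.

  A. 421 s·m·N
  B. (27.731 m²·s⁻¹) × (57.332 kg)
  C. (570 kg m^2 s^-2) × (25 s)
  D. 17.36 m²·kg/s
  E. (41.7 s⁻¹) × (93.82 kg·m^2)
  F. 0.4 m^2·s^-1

F.

Expand each in SI base units:
  A. N·m·s = kg·m·s⁻²·m·s = kg·m²·s⁻¹
  B. [m²·s⁻¹] · [kg] = kg·m²·s⁻¹
  C. [kg·m²·s⁻²] · [s] = kg·m²·s⁻¹
  D. kg·m²·s⁻¹
  E. [s⁻¹] · [kg·m²] = kg·m²·s⁻¹
  F. m²·s⁻¹
All reduce to kg·m²·s⁻¹ except F., which is m²·s⁻¹.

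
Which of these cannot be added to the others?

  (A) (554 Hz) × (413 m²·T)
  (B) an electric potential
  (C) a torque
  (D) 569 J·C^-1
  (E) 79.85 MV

Reduce each to base SI dimensions:
  (A) [s⁻¹] · [kg·m²·s⁻²·A⁻¹] = kg·m²·s⁻³·A⁻¹
  (B) [electric potential] = kg·m²·s⁻³·A⁻¹
  (C) [torque] = kg·m²·s⁻²
  (D) J·C⁻¹ = N·m·(s·A)⁻¹ = kg·m²·s⁻³·A⁻¹
  (E) V = J·C⁻¹ = kg·m²·s⁻³·A⁻¹
All reduce to kg·m²·s⁻³·A⁻¹ except (C), which is kg·m²·s⁻².

(C)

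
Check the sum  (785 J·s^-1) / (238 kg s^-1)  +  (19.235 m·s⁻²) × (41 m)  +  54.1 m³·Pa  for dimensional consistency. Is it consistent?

No

Dimensions:
  (785 J·s^-1) / (238 kg s^-1):  [kg·m²·s⁻³] / [kg·s⁻¹] = m²·s⁻²
  (19.235 m·s⁻²) × (41 m):  [m·s⁻²] · [m] = m²·s⁻²
  54.1 m³·Pa:  Pa·m³ = N·m⁻²·m³ = kg·m²·s⁻²
The terms do not share a single dimension (kg·m²·s⁻² vs m²·s⁻²).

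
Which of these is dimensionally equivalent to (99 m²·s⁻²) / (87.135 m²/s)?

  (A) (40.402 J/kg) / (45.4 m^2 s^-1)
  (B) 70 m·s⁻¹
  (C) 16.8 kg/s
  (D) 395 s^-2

(A)

Reference: [m²·s⁻²] / [m²·s⁻¹] = s⁻¹.
Each option:
  (A) [m²·s⁻²] / [m²·s⁻¹] = s⁻¹  ← same
  (B) m·s⁻¹
  (C) kg·s⁻¹
  (D) s⁻²
Only (A) matches s⁻¹.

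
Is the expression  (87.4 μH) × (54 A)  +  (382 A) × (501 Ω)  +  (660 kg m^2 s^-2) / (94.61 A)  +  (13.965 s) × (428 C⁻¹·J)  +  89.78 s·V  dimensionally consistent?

Reduce each to base SI dimensions:
  (87.4 μH) × (54 A):  [kg·m²·s⁻²·A⁻²] · [A] = kg·m²·s⁻²·A⁻¹
  (382 A) × (501 Ω):  [A] · [kg·m²·s⁻³·A⁻²] = kg·m²·s⁻³·A⁻¹
  (660 kg m^2 s^-2) / (94.61 A):  [kg·m²·s⁻²] / [A] = kg·m²·s⁻²·A⁻¹
  (13.965 s) × (428 C⁻¹·J):  [s] · [kg·m²·s⁻³·A⁻¹] = kg·m²·s⁻²·A⁻¹
  89.78 s·V:  V·s = J·C⁻¹·s = kg·m²·s⁻²·A⁻¹
The terms do not share a single dimension (kg·m²·s⁻²·A⁻¹ vs kg·m²·s⁻³·A⁻¹).

No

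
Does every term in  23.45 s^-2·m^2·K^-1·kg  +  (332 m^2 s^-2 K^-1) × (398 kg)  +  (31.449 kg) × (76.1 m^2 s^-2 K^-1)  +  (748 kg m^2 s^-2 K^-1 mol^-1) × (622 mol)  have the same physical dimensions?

Yes

Reduce each to base SI dimensions:
  23.45 s^-2·m^2·K^-1·kg:  kg·m²·s⁻²·K⁻¹
  (332 m^2 s^-2 K^-1) × (398 kg):  [m²·s⁻²·K⁻¹] · [kg] = kg·m²·s⁻²·K⁻¹
  (31.449 kg) × (76.1 m^2 s^-2 K^-1):  [kg] · [m²·s⁻²·K⁻¹] = kg·m²·s⁻²·K⁻¹
  (748 kg m^2 s^-2 K^-1 mol^-1) × (622 mol):  [kg·m²·s⁻²·K⁻¹·mol⁻¹] · [mol] = kg·m²·s⁻²·K⁻¹
Every term reduces to kg·m²·s⁻²·K⁻¹.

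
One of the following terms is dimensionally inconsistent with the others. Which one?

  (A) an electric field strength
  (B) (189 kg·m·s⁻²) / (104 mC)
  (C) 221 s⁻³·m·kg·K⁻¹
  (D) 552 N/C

(C)

Reduce each to base SI dimensions:
  (A) [electric field strength] = kg·m·s⁻³·A⁻¹
  (B) [kg·m·s⁻²] / [s·A] = kg·m·s⁻³·A⁻¹
  (C) kg·m·s⁻³·K⁻¹
  (D) N·C⁻¹ = kg·m·s⁻²·(s·A)⁻¹ = kg·m·s⁻³·A⁻¹
All reduce to kg·m·s⁻³·A⁻¹ except (C), which is kg·m·s⁻³·K⁻¹.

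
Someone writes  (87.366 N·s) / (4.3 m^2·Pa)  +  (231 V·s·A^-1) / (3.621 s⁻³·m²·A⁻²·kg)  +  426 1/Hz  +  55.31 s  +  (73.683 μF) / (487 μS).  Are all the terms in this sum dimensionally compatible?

Reduce each to base SI dimensions:
  (87.366 N·s) / (4.3 m^2·Pa):  [kg·m·s⁻¹] / [kg·m·s⁻²] = s
  (231 V·s·A^-1) / (3.621 s⁻³·m²·A⁻²·kg):  [kg·m²·s⁻²·A⁻²] / [kg·m²·s⁻³·A⁻²] = s
  426 1/Hz:  Hz⁻¹ = (s⁻¹)⁻¹ = s
  55.31 s:  s
  (73.683 μF) / (487 μS):  [kg⁻¹·m⁻²·s⁴·A²] / [kg⁻¹·m⁻²·s³·A²] = s
Every term reduces to s.

Yes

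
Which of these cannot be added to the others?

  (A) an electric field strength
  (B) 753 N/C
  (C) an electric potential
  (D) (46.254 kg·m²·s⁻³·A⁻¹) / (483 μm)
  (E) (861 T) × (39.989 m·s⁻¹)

In SI base units:
  (A) [electric field strength] = kg·m·s⁻³·A⁻¹
  (B) N·C⁻¹ = kg·m·s⁻²·(s·A)⁻¹ = kg·m·s⁻³·A⁻¹
  (C) [electric potential] = kg·m²·s⁻³·A⁻¹
  (D) [kg·m²·s⁻³·A⁻¹] / [m] = kg·m·s⁻³·A⁻¹
  (E) [kg·s⁻²·A⁻¹] · [m·s⁻¹] = kg·m·s⁻³·A⁻¹
All reduce to kg·m·s⁻³·A⁻¹ except (C), which is kg·m²·s⁻³·A⁻¹.

(C)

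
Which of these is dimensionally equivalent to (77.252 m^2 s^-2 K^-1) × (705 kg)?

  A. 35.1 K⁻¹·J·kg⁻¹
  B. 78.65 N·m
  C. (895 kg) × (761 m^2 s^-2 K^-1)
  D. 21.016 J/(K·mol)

Reference: [m²·s⁻²·K⁻¹] · [kg] = kg·m²·s⁻²·K⁻¹.
Each option:
  A. J·kg⁻¹·K⁻¹ = N·m·kg⁻¹·K⁻¹ = m²·s⁻²·K⁻¹
  B. N·m = kg·m·s⁻²·m = kg·m²·s⁻²
  C. [kg] · [m²·s⁻²·K⁻¹] = kg·m²·s⁻²·K⁻¹  ← same
  D. J·mol⁻¹·K⁻¹ = N·m·mol⁻¹·K⁻¹ = kg·m²·s⁻²·K⁻¹·mol⁻¹
Only C. matches kg·m²·s⁻²·K⁻¹.

C.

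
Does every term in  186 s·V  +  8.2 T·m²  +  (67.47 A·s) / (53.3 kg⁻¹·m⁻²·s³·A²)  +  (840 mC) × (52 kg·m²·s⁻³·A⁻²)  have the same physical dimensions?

Yes

Dimensions:
  186 s·V:  V·s = J·C⁻¹·s = kg·m²·s⁻²·A⁻¹
  8.2 T·m²:  T·m² = Wb·m⁻²·m² = kg·m²·s⁻²·A⁻¹
  (67.47 A·s) / (53.3 kg⁻¹·m⁻²·s³·A²):  [s·A] / [kg⁻¹·m⁻²·s³·A²] = kg·m²·s⁻²·A⁻¹
  (840 mC) × (52 kg·m²·s⁻³·A⁻²):  [s·A] · [kg·m²·s⁻³·A⁻²] = kg·m²·s⁻²·A⁻¹
Every term reduces to kg·m²·s⁻²·A⁻¹.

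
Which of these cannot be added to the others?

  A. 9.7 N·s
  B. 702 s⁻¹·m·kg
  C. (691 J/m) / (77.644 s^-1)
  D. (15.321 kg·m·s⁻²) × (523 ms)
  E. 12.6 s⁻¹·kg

E.

Work out the base dimensions of each:
  A. N·s = kg·m·s⁻²·s = kg·m·s⁻¹
  B. kg·m·s⁻¹
  C. [kg·m·s⁻²] / [s⁻¹] = kg·m·s⁻¹
  D. [kg·m·s⁻²] · [s] = kg·m·s⁻¹
  E. kg·s⁻¹
All reduce to kg·m·s⁻¹ except E., which is kg·s⁻¹.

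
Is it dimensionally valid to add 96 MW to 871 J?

No

In SI base units:
  96 MW:  W = J·s⁻¹ = kg·m²·s⁻³
  871 J:  J = N·m = kg·m²·s⁻²
kg·m²·s⁻³ ≠ kg·m²·s⁻², so they cannot be added.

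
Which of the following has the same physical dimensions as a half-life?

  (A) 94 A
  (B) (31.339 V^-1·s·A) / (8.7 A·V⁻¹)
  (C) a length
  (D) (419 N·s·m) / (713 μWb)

(B)

Reference: [half-life] = s.
Each option:
  (A) A
  (B) [kg⁻¹·m⁻²·s⁴·A²] / [kg⁻¹·m⁻²·s³·A²] = s  ← same
  (C) [length] = m
  (D) [kg·m²·s⁻¹] / [kg·m²·s⁻²·A⁻¹] = s·A
Only (B) matches s.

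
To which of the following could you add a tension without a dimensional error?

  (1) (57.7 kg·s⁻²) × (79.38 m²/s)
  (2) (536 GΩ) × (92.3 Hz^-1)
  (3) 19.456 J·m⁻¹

Reference: [tension] = kg·m·s⁻².
Each option:
  (1) [kg·s⁻²] · [m²·s⁻¹] = kg·m²·s⁻³
  (2) [kg·m²·s⁻³·A⁻²] · [s] = kg·m²·s⁻²·A⁻²
  (3) J·m⁻¹ = N·m·m⁻¹ = kg·m·s⁻²  ← same
Only (3) matches kg·m·s⁻².

(3)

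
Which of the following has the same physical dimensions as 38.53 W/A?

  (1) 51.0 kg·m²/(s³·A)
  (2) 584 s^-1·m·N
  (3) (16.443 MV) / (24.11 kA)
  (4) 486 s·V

(1)

Reference: W·A⁻¹ = J·s⁻¹·A⁻¹ = kg·m²·s⁻³·A⁻¹.
Each option:
  (1) kg·m²·s⁻³·A⁻¹  ← same
  (2) N·m·s⁻¹ = kg·m·s⁻²·m·s⁻¹ = kg·m²·s⁻³
  (3) [kg·m²·s⁻³·A⁻¹] / [A] = kg·m²·s⁻³·A⁻²
  (4) V·s = J·C⁻¹·s = kg·m²·s⁻²·A⁻¹
Only (1) matches kg·m²·s⁻³·A⁻¹.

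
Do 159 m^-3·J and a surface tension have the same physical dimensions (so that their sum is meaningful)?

No

Dimensions:
  159 m^-3·J:  J·m⁻³ = N·m·m⁻³ = kg·m⁻¹·s⁻²
  a surface tension:  [surface tension] = kg·s⁻²
kg·m⁻¹·s⁻² ≠ kg·s⁻², so they cannot be added.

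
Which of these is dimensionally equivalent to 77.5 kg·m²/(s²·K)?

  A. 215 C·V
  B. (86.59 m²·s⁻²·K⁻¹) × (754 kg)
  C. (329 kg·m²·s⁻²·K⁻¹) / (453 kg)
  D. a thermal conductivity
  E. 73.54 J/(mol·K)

Reference: kg·m²·s⁻²·K⁻¹.
Each option:
  A. C·V = s·A·J·C⁻¹ = kg·m²·s⁻²
  B. [m²·s⁻²·K⁻¹] · [kg] = kg·m²·s⁻²·K⁻¹  ← same
  C. [kg·m²·s⁻²·K⁻¹] / [kg] = m²·s⁻²·K⁻¹
  D. [thermal conductivity] = kg·m·s⁻³·K⁻¹
  E. J·mol⁻¹·K⁻¹ = N·m·mol⁻¹·K⁻¹ = kg·m²·s⁻²·K⁻¹·mol⁻¹
Only B. matches kg·m²·s⁻²·K⁻¹.

B.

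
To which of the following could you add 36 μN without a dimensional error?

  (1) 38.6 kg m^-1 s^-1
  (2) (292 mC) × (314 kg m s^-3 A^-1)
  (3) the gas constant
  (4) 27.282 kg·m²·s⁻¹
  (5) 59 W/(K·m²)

(2)

Reference: N = kg·m·s⁻².
Each option:
  (1) kg·m⁻¹·s⁻¹
  (2) [s·A] · [kg·m·s⁻³·A⁻¹] = kg·m·s⁻²  ← same
  (3) [gas constant] = kg·m²·s⁻²·K⁻¹·mol⁻¹
  (4) kg·m²·s⁻¹
  (5) W·m⁻²·K⁻¹ = J·s⁻¹·m⁻²·K⁻¹ = kg·s⁻³·K⁻¹
Only (2) matches kg·m·s⁻².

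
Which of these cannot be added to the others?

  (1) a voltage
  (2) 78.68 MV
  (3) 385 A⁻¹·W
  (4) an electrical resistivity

In SI base units:
  (1) [voltage] = kg·m²·s⁻³·A⁻¹
  (2) V = J·C⁻¹ = kg·m²·s⁻³·A⁻¹
  (3) W·A⁻¹ = J·s⁻¹·A⁻¹ = kg·m²·s⁻³·A⁻¹
  (4) [electrical resistivity] = kg·m³·s⁻³·A⁻²
All reduce to kg·m²·s⁻³·A⁻¹ except (4), which is kg·m³·s⁻³·A⁻².

(4)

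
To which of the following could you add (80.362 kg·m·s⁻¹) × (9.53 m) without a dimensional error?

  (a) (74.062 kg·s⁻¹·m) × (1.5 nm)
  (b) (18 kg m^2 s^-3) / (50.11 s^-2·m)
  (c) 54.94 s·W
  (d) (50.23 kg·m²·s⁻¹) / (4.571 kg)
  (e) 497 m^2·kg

(a)

Reference: [kg·m·s⁻¹] · [m] = kg·m²·s⁻¹.
Each option:
  (a) [kg·m·s⁻¹] · [m] = kg·m²·s⁻¹  ← same
  (b) [kg·m²·s⁻³] / [m·s⁻²] = kg·m·s⁻¹
  (c) W·s = J·s⁻¹·s = kg·m²·s⁻²
  (d) [kg·m²·s⁻¹] / [kg] = m²·s⁻¹
  (e) kg·m²
Only (a) matches kg·m²·s⁻¹.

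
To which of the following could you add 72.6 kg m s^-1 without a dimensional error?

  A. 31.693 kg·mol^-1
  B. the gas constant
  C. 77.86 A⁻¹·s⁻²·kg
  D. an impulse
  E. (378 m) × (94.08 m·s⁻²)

Reference: kg·m·s⁻¹.
Each option:
  A. kg·mol⁻¹
  B. [gas constant] = kg·m²·s⁻²·K⁻¹·mol⁻¹
  C. kg·s⁻²·A⁻¹
  D. [impulse] = kg·m·s⁻¹  ← same
  E. [m] · [m·s⁻²] = m²·s⁻²
Only D. matches kg·m·s⁻¹.

D.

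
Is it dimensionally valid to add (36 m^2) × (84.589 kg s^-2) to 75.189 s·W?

Yes

In SI base units:
  (36 m^2) × (84.589 kg s^-2):  [m²] · [kg·s⁻²] = kg·m²·s⁻²
  75.189 s·W:  W·s = J·s⁻¹·s = kg·m²·s⁻²
Both are kg·m²·s⁻², so they have the same dimensions and can be added.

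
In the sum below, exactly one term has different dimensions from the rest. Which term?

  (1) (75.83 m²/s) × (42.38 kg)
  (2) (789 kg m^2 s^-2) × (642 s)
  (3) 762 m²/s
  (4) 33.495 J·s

Expand each in SI base units:
  (1) [m²·s⁻¹] · [kg] = kg·m²·s⁻¹
  (2) [kg·m²·s⁻²] · [s] = kg·m²·s⁻¹
  (3) m²·s⁻¹
  (4) J·s = N·m·s = kg·m²·s⁻¹
All reduce to kg·m²·s⁻¹ except (3), which is m²·s⁻¹.

(3)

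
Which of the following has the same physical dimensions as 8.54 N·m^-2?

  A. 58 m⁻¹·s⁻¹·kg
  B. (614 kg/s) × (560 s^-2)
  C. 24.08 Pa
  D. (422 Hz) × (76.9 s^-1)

Reference: N·m⁻² = kg·m·s⁻²·m⁻² = kg·m⁻¹·s⁻².
Each option:
  A. kg·m⁻¹·s⁻¹
  B. [kg·s⁻¹] · [s⁻²] = kg·s⁻³
  C. Pa = N·m⁻² = kg·m⁻¹·s⁻²  ← same
  D. [s⁻¹] · [s⁻¹] = s⁻²
Only C. matches kg·m⁻¹·s⁻².

C.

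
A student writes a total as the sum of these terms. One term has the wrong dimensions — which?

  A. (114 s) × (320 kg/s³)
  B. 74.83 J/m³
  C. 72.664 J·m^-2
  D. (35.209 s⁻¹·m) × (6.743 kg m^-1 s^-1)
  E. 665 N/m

B.

Reduce each to base SI dimensions:
  A. [s] · [kg·s⁻³] = kg·s⁻²
  B. J·m⁻³ = N·m·m⁻³ = kg·m⁻¹·s⁻²
  C. J·m⁻² = N·m·m⁻² = kg·s⁻²
  D. [m·s⁻¹] · [kg·m⁻¹·s⁻¹] = kg·s⁻²
  E. N·m⁻¹ = kg·m·s⁻²·m⁻¹ = kg·s⁻²
All reduce to kg·s⁻² except B., which is kg·m⁻¹·s⁻².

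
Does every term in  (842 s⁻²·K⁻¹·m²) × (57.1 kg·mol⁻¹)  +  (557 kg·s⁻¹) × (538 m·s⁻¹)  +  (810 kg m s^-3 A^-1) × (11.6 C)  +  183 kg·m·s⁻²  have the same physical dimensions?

No

Reduce each to base SI dimensions:
  (842 s⁻²·K⁻¹·m²) × (57.1 kg·mol⁻¹):  [m²·s⁻²·K⁻¹] · [kg·mol⁻¹] = kg·m²·s⁻²·K⁻¹·mol⁻¹
  (557 kg·s⁻¹) × (538 m·s⁻¹):  [kg·s⁻¹] · [m·s⁻¹] = kg·m·s⁻²
  (810 kg m s^-3 A^-1) × (11.6 C):  [kg·m·s⁻³·A⁻¹] · [s·A] = kg·m·s⁻²
  183 kg·m·s⁻²:  kg·m·s⁻²
The terms do not share a single dimension (kg·m²·s⁻²·K⁻¹·mol⁻¹ vs kg·m·s⁻²).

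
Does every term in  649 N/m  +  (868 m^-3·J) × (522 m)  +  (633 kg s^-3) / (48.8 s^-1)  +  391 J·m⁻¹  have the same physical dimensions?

Expand each in SI base units:
  649 N/m:  N·m⁻¹ = kg·m·s⁻²·m⁻¹ = kg·s⁻²
  (868 m^-3·J) × (522 m):  [kg·m⁻¹·s⁻²] · [m] = kg·s⁻²
  (633 kg s^-3) / (48.8 s^-1):  [kg·s⁻³] / [s⁻¹] = kg·s⁻²
  391 J·m⁻¹:  J·m⁻¹ = N·m·m⁻¹ = kg·m·s⁻²
The terms do not share a single dimension (kg·m·s⁻² vs kg·s⁻²).

No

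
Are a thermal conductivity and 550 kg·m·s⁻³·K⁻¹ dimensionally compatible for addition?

Reduce each to base SI dimensions:
  a thermal conductivity:  [thermal conductivity] = kg·m·s⁻³·K⁻¹
  550 kg·m·s⁻³·K⁻¹:  kg·m·s⁻³·K⁻¹
Both are kg·m·s⁻³·K⁻¹, so they have the same dimensions and can be added.

Yes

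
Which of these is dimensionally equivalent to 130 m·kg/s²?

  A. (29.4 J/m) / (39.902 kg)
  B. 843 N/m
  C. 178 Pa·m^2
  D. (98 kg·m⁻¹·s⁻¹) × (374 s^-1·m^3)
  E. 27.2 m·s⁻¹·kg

C.

Reference: kg·m·s⁻².
Each option:
  A. [kg·m·s⁻²] / [kg] = m·s⁻²
  B. N·m⁻¹ = kg·m·s⁻²·m⁻¹ = kg·s⁻²
  C. Pa·m² = N·m⁻²·m² = kg·m·s⁻²  ← same
  D. [kg·m⁻¹·s⁻¹] · [m³·s⁻¹] = kg·m²·s⁻²
  E. kg·m·s⁻¹
Only C. matches kg·m·s⁻².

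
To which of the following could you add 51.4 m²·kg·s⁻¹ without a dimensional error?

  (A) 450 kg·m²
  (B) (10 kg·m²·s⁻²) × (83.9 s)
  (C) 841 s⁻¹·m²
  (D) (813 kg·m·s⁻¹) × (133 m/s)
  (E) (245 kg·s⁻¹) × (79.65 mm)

Reference: kg·m²·s⁻¹.
Each option:
  (A) kg·m²
  (B) [kg·m²·s⁻²] · [s] = kg·m²·s⁻¹  ← same
  (C) m²·s⁻¹
  (D) [kg·m·s⁻¹] · [m·s⁻¹] = kg·m²·s⁻²
  (E) [kg·s⁻¹] · [m] = kg·m·s⁻¹
Only (B) matches kg·m²·s⁻¹.

(B)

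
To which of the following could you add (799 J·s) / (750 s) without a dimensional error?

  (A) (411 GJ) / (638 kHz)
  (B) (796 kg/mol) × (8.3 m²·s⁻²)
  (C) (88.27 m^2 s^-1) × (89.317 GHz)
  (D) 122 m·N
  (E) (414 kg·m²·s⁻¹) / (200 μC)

(D)

Reference: [kg·m²·s⁻¹] / [s] = kg·m²·s⁻².
Each option:
  (A) [kg·m²·s⁻²] / [s⁻¹] = kg·m²·s⁻¹
  (B) [kg·mol⁻¹] · [m²·s⁻²] = kg·m²·s⁻²·mol⁻¹
  (C) [m²·s⁻¹] · [s⁻¹] = m²·s⁻²
  (D) N·m = kg·m·s⁻²·m = kg·m²·s⁻²  ← same
  (E) [kg·m²·s⁻¹] / [s·A] = kg·m²·s⁻²·A⁻¹
Only (D) matches kg·m²·s⁻².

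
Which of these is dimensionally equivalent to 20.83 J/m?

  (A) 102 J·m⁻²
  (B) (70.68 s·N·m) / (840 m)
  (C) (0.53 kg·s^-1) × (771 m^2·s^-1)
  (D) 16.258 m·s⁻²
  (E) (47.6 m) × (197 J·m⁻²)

(E)

Reference: J·m⁻¹ = N·m·m⁻¹ = kg·m·s⁻².
Each option:
  (A) J·m⁻² = N·m·m⁻² = kg·s⁻²
  (B) [kg·m²·s⁻¹] / [m] = kg·m·s⁻¹
  (C) [kg·s⁻¹] · [m²·s⁻¹] = kg·m²·s⁻²
  (D) m·s⁻²
  (E) [m] · [kg·s⁻²] = kg·m·s⁻²  ← same
Only (E) matches kg·m·s⁻².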